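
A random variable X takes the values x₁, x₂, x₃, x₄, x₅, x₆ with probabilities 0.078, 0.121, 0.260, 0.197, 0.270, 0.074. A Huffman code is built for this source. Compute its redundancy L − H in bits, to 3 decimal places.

Entropy H = −Σ p log₂ p ≈ 2.4107 bits.
Huffman merges: 37/500+39/500→19/125; 121/1000+19/125→273/1000; 197/1000+13/50→457/1000; 27/100+273/1000→543/1000; 457/1000+543/1000→1. L = 97/40 ≈ 2.4250.
L − H = 2.4250 − 2.4107 = 0.014 bits.

0.014 bits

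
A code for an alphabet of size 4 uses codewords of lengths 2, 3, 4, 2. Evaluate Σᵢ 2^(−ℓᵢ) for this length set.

0.6875

With common denominator 2^4 = 16: Σ 2^(−ℓᵢ) = 4/16 + 2/16 + 1/16 + 4/16 = 11/16 = 0.6875.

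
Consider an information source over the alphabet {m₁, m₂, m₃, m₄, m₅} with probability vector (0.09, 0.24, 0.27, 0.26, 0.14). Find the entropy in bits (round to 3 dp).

H = −Σ pᵢ log₂ pᵢ.
−0.09·log₂(0.09) = 0.3127
−0.24·log₂(0.24) = 0.4941
−0.27·log₂(0.27) = 0.5100
−0.26·log₂(0.26) = 0.5053
−0.14·log₂(0.14) = 0.3971
Sum ≈ 2.2192 → 2.219 bits.

2.219 bits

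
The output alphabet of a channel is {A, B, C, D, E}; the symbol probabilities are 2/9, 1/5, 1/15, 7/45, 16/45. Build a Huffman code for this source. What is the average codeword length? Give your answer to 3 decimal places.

2.222 bits/symbol

Repeatedly combine the two least-probable nodes; the expected code length is the sum of the merged weights.
merge 1/15 + 7/45 → 2/9
merge 1/5 + 2/9 → 19/45
merge 2/9 + 16/45 → 26/45
merge 19/45 + 26/45 → 1
L = 2/9 + 19/45 + 26/45 + 1 = 20/9 ≈ 2.222 bits/symbol.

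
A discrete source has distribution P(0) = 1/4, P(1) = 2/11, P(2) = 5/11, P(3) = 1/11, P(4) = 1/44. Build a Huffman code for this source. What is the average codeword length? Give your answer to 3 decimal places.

1.955 bits/symbol

Repeatedly combine the two least-probable nodes; the expected code length is the sum of the merged weights.
merge 1/44 + 1/11 → 5/44
merge 5/44 + 2/11 → 13/44
merge 1/4 + 13/44 → 6/11
merge 5/11 + 6/11 → 1
L = 5/44 + 13/44 + 6/11 + 1 = 43/22 ≈ 1.955 bits/symbol.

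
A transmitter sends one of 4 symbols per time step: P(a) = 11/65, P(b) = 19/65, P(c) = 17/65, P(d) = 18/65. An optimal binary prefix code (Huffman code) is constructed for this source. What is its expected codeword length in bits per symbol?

Repeatedly combine the two least-probable nodes; the expected code length is the sum of the merged weights.
merge 11/65 + 17/65 → 28/65
merge 18/65 + 19/65 → 37/65
merge 28/65 + 37/65 → 1
L = 28/65 + 37/65 + 1 = 2 bits/symbol.

2 bits/symbol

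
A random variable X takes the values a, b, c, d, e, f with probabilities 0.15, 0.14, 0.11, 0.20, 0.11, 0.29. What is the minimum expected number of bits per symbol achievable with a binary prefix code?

2.51 bits/symbol

Repeatedly combine the two least-probable nodes; the expected code length is the sum of the merged weights.
merge 11/100 + 11/100 → 11/50
merge 7/50 + 3/20 → 29/100
merge 1/5 + 11/50 → 21/50
merge 29/100 + 29/100 → 29/50
merge 21/50 + 29/50 → 1
L = 11/50 + 29/100 + 21/50 + 29/50 + 1 = 251/100 = 2.51 bits/symbol.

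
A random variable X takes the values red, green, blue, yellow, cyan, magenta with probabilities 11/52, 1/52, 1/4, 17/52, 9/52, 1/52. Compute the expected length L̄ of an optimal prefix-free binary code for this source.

Repeatedly combine the two least-probable nodes; the expected code length is the sum of the merged weights.
merge 1/52 + 1/52 → 1/26
merge 1/26 + 9/52 → 11/52
merge 11/52 + 11/52 → 11/26
merge 1/4 + 17/52 → 15/26
merge 11/26 + 15/26 → 1
L = 1/26 + 11/52 + 11/26 + 15/26 + 1 = 9/4 = 2.25 bits/symbol.

2.25 bits/symbol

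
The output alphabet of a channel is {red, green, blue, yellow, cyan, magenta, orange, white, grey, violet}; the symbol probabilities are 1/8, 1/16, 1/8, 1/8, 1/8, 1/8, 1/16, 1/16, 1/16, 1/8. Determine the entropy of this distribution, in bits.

Each probability is a power of 1/2, so log₂(1/p) is an integer.
H = Σ p·log₂(1/p) = 1/8·3 + 1/16·4 + 1/8·3 + 1/8·3 + 1/8·3 + 1/8·3 + 1/16·4 + 1/16·4 + 1/16·4 + 1/8·3 = 3.25 bits.

3.25 bits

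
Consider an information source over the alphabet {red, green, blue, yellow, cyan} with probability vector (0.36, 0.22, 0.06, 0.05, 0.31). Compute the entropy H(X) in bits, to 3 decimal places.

1.995 bits

H = −Σ pᵢ log₂ pᵢ.
−0.36·log₂(0.36) = 0.5306
−0.22·log₂(0.22) = 0.4806
−0.06·log₂(0.06) = 0.2435
−0.05·log₂(0.05) = 0.2161
−0.31·log₂(0.31) = 0.5238
Sum ≈ 1.9946 → 1.995 bits.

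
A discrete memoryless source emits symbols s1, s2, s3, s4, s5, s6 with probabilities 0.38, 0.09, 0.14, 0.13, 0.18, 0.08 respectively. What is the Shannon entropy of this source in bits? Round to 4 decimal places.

H = −Σ pᵢ log₂ pᵢ.
−0.38·log₂(0.38) = 0.5305
−0.09·log₂(0.09) = 0.3127
−0.14·log₂(0.14) = 0.3971
−0.13·log₂(0.13) = 0.3826
−0.18·log₂(0.18) = 0.4453
−0.08·log₂(0.08) = 0.2915
Sum ≈ 2.3597 → 2.3597 bits.

2.3597 bits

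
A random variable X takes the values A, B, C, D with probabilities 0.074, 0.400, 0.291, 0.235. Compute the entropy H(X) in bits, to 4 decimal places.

H = −Σ pᵢ log₂ pᵢ.
−0.074·log₂(0.074) = 0.2780
−0.400·log₂(0.400) = 0.5288
−0.291·log₂(0.291) = 0.5182
−0.235·log₂(0.235) = 0.4910
Sum ≈ 1.8160 → 1.8160 bits.

1.8160 bits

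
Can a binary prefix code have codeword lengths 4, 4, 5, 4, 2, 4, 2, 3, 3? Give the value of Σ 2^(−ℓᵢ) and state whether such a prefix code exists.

1.03125; no

With common denominator 2^5 = 32: Σ 2^(−ℓᵢ) = 2/32 + 2/32 + 1/32 + 2/32 + 8/32 + 2/32 + 8/32 + 4/32 + 4/32 = 33/32 = 1.03125.
Kraft's inequality requires Σ ≤ 1; here Σ = 1.03125 > 1, so no such prefix code exists.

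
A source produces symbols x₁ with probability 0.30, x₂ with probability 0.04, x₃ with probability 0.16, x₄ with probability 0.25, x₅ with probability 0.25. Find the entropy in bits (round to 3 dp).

H = −Σ pᵢ log₂ pᵢ.
−0.30·log₂(0.30) = 0.5211
−0.04·log₂(0.04) = 0.1858
−0.16·log₂(0.16) = 0.4230
−0.25·log₂(0.25) = 0.5000
−0.25·log₂(0.25) = 0.5000
Sum ≈ 2.1299 → 2.130 bits.

2.130 bits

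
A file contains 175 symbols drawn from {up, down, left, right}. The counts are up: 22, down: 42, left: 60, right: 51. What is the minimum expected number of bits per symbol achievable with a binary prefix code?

2 bits/symbol

Probabilities are the counts divided by 175.
Repeatedly combine the two least-probable nodes; the expected code length is the sum of the merged weights.
merge 22/175 + 6/25 → 64/175
merge 51/175 + 12/35 → 111/175
merge 64/175 + 111/175 → 1
L = 64/175 + 111/175 + 1 = 2 bits/symbol.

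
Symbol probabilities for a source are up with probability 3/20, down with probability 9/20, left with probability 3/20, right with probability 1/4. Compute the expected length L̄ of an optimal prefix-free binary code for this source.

Repeatedly combine the two least-probable nodes; the expected code length is the sum of the merged weights.
merge 3/20 + 3/20 → 3/10
merge 1/4 + 3/10 → 11/20
merge 9/20 + 11/20 → 1
L = 3/10 + 11/20 + 1 = 37/20 = 1.85 bits/symbol.

1.85 bits/symbol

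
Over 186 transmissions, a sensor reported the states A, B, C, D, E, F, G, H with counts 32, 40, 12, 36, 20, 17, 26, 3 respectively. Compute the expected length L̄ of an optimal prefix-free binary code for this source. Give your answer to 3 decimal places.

2.844 bits/symbol

Probabilities are the counts divided by 186.
Repeatedly combine the two least-probable nodes; the expected code length is the sum of the merged weights.
merge 1/62 + 2/31 → 5/62
merge 5/62 + 17/186 → 16/93
merge 10/93 + 13/93 → 23/93
merge 16/93 + 16/93 → 32/93
merge 6/31 + 20/93 → 38/93
merge 23/93 + 32/93 → 55/93
merge 38/93 + 55/93 → 1
L = 5/62 + 16/93 + 23/93 + 32/93 + 38/93 + 55/93 + 1 = 529/186 ≈ 2.844 bits/symbol.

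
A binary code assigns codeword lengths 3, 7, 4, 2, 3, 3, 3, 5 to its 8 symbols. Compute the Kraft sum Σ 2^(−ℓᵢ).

With common denominator 2^7 = 128: Σ 2^(−ℓᵢ) = 16/128 + 1/128 + 8/128 + 32/128 + 16/128 + 16/128 + 16/128 + 4/128 = 109/128 = 0.8515625.

0.8515625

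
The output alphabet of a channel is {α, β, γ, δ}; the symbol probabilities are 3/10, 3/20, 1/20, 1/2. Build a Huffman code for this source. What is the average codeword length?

1.7 bits/symbol

Repeatedly combine the two least-probable nodes; the expected code length is the sum of the merged weights.
merge 1/20 + 3/20 → 1/5
merge 1/5 + 3/10 → 1/2
merge 1/2 + 1/2 → 1
L = 1/5 + 1/2 + 1 = 17/10 = 1.7 bits/symbol.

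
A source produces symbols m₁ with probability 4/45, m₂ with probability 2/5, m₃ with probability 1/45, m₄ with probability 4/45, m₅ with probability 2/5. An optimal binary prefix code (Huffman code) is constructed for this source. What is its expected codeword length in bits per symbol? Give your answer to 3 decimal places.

Repeatedly combine the two least-probable nodes; the expected code length is the sum of the merged weights.
merge 1/45 + 4/45 → 1/9
merge 4/45 + 1/9 → 1/5
merge 1/5 + 2/5 → 3/5
merge 2/5 + 3/5 → 1
L = 1/9 + 1/5 + 3/5 + 1 = 86/45 ≈ 1.911 bits/symbol.

1.911 bits/symbol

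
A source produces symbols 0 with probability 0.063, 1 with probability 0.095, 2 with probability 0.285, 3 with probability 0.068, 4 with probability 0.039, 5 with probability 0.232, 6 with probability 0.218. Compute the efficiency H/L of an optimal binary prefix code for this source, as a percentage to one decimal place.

99.0%

Entropy H = −Σ p log₂ p ≈ 2.5044 bits.
Huffman merges: 39/1000+63/1000→51/500; 17/250+19/200→163/1000; 51/500+163/1000→53/200; 109/500+29/125→9/20; 53/200+57/200→11/20; 9/20+11/20→1. L = 253/100 ≈ 2.5300.
Efficiency = H/L = 2.5044/2.5300 = 99.0%.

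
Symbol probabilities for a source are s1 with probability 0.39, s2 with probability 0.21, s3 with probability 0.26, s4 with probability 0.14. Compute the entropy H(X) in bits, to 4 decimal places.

1.9050 bits

H = −Σ pᵢ log₂ pᵢ.
−0.39·log₂(0.39) = 0.5298
−0.21·log₂(0.21) = 0.4728
−0.26·log₂(0.26) = 0.5053
−0.14·log₂(0.14) = 0.3971
Sum ≈ 1.9050 → 1.9050 bits.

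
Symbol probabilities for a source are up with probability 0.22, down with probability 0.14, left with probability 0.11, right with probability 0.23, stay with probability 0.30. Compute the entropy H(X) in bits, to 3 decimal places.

2.237 bits

H = −Σ pᵢ log₂ pᵢ.
−0.22·log₂(0.22) = 0.4806
−0.14·log₂(0.14) = 0.3971
−0.11·log₂(0.11) = 0.3503
−0.23·log₂(0.23) = 0.4877
−0.30·log₂(0.30) = 0.5211
Sum ≈ 2.2367 → 2.237 bits.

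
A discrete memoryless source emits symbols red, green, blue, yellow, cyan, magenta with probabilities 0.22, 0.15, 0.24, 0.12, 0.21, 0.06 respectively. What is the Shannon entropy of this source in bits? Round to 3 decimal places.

2.469 bits

H = −Σ pᵢ log₂ pᵢ.
−0.22·log₂(0.22) = 0.4806
−0.15·log₂(0.15) = 0.4105
−0.24·log₂(0.24) = 0.4941
−0.12·log₂(0.12) = 0.3671
−0.21·log₂(0.21) = 0.4728
−0.06·log₂(0.06) = 0.2435
Sum ≈ 2.4687 → 2.469 bits.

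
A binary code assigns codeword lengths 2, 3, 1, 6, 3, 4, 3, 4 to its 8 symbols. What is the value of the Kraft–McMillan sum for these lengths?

1.265625

With common denominator 2^6 = 64: Σ 2^(−ℓᵢ) = 16/64 + 8/64 + 32/64 + 1/64 + 8/64 + 4/64 + 8/64 + 4/64 = 81/64 = 1.265625.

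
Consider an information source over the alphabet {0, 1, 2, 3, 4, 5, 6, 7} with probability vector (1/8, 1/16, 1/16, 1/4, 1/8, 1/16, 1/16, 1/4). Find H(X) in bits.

2.75 bits

Each probability is a power of 1/2, so log₂(1/p) is an integer.
H = Σ p·log₂(1/p) = 1/8·3 + 1/16·4 + 1/16·4 + 1/4·2 + 1/8·3 + 1/16·4 + 1/16·4 + 1/4·2 = 2.75 bits.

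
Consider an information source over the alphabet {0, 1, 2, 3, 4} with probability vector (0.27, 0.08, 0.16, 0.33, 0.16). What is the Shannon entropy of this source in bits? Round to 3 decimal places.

2.175 bits

H = −Σ pᵢ log₂ pᵢ.
−0.27·log₂(0.27) = 0.5100
−0.08·log₂(0.08) = 0.2915
−0.16·log₂(0.16) = 0.4230
−0.33·log₂(0.33) = 0.5278
−0.16·log₂(0.16) = 0.4230
Sum ≈ 2.1754 → 2.175 bits.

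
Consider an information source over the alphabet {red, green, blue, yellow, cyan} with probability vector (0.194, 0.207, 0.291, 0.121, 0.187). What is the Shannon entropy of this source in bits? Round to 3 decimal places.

2.269 bits

H = −Σ pᵢ log₂ pᵢ.
−0.194·log₂(0.194) = 0.4590
−0.207·log₂(0.207) = 0.4704
−0.291·log₂(0.291) = 0.5182
−0.121·log₂(0.121) = 0.3687
−0.187·log₂(0.187) = 0.4523
Sum ≈ 2.2686 → 2.269 bits.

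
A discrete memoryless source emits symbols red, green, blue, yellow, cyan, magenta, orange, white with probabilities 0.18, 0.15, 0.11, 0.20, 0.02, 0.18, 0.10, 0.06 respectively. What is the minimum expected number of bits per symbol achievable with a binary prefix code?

2.88 bits/symbol

Repeatedly combine the two least-probable nodes; the expected code length is the sum of the merged weights.
merge 1/50 + 3/50 → 2/25
merge 2/25 + 1/10 → 9/50
merge 11/100 + 3/20 → 13/50
merge 9/50 + 9/50 → 9/25
merge 9/50 + 1/5 → 19/50
merge 13/50 + 9/25 → 31/50
merge 19/50 + 31/50 → 1
L = 2/25 + 9/50 + 13/50 + 9/25 + 19/50 + 31/50 + 1 = 72/25 = 2.88 bits/symbol.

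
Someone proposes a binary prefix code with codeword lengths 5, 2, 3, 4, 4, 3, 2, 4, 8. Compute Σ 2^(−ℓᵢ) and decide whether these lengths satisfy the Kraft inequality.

With common denominator 2^8 = 256: Σ 2^(−ℓᵢ) = 8/256 + 64/256 + 32/256 + 16/256 + 16/256 + 32/256 + 64/256 + 16/256 + 1/256 = 249/256 = 0.97265625.
Kraft's inequality requires Σ ≤ 1; here Σ = 0.97265625 ≤ 1, so such a prefix code exists.

0.97265625; yes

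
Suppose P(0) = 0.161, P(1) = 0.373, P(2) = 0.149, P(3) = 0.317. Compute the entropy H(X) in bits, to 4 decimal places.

H = −Σ pᵢ log₂ pᵢ.
−0.161·log₂(0.161) = 0.4242
−0.373·log₂(0.373) = 0.5307
−0.149·log₂(0.149) = 0.4092
−0.317·log₂(0.317) = 0.5254
Sum ≈ 1.8896 → 1.8896 bits.

1.8896 bits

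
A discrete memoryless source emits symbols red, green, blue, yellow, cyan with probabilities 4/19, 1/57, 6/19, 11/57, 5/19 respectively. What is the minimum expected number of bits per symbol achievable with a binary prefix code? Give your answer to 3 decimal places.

2.211 bits/symbol

Repeatedly combine the two least-probable nodes; the expected code length is the sum of the merged weights.
merge 1/57 + 11/57 → 4/19
merge 4/19 + 4/19 → 8/19
merge 5/19 + 6/19 → 11/19
merge 8/19 + 11/19 → 1
L = 4/19 + 8/19 + 11/19 + 1 = 42/19 ≈ 2.211 bits/symbol.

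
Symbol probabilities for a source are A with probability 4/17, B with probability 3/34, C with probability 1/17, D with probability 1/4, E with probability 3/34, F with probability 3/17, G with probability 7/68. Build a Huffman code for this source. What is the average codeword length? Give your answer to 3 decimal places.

2.662 bits/symbol

Repeatedly combine the two least-probable nodes; the expected code length is the sum of the merged weights.
merge 1/17 + 3/34 → 5/34
merge 3/34 + 7/68 → 13/68
merge 5/34 + 3/17 → 11/34
merge 13/68 + 4/17 → 29/68
merge 1/4 + 11/34 → 39/68
merge 29/68 + 39/68 → 1
L = 5/34 + 13/68 + 11/34 + 29/68 + 39/68 + 1 = 181/68 ≈ 2.662 bits/symbol.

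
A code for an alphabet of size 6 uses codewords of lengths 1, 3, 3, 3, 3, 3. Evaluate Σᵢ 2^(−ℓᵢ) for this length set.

With common denominator 2^3 = 8: Σ 2^(−ℓᵢ) = 4/8 + 1/8 + 1/8 + 1/8 + 1/8 + 1/8 = 9/8 = 1.125.

1.125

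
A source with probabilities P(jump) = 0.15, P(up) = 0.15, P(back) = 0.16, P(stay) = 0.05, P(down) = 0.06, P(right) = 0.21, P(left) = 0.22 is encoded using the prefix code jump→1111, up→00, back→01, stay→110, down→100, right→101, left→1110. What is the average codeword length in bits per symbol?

L̄ = Σ pᵢ·ℓᵢ = 0.15·4 + 0.15·2 + 0.16·2 + 0.05·3 + 0.06·3 + 0.21·3 + 0.22·4 = 3.06 bits/symbol.

3.06 bits/symbol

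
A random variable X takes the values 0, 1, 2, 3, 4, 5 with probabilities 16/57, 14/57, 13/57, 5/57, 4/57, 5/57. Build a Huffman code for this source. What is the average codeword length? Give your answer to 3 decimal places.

2.404 bits/symbol

Repeatedly combine the two least-probable nodes; the expected code length is the sum of the merged weights.
merge 4/57 + 5/57 → 3/19
merge 5/57 + 3/19 → 14/57
merge 13/57 + 14/57 → 9/19
merge 14/57 + 16/57 → 10/19
merge 9/19 + 10/19 → 1
L = 3/19 + 14/57 + 9/19 + 10/19 + 1 = 137/57 ≈ 2.404 bits/symbol.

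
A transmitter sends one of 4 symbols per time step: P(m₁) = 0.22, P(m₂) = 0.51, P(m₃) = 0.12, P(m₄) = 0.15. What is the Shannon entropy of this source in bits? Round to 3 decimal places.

1.754 bits

H = −Σ pᵢ log₂ pᵢ.
−0.22·log₂(0.22) = 0.4806
−0.51·log₂(0.51) = 0.4954
−0.12·log₂(0.12) = 0.3671
−0.15·log₂(0.15) = 0.4105
Sum ≈ 1.7536 → 1.754 bits.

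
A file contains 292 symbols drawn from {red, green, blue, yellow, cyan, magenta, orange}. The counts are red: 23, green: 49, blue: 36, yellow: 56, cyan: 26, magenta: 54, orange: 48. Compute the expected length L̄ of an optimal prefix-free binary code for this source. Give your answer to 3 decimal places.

Probabilities are the counts divided by 292.
Repeatedly combine the two least-probable nodes; the expected code length is the sum of the merged weights.
merge 23/292 + 13/146 → 49/292
merge 9/73 + 12/73 → 21/73
merge 49/292 + 49/292 → 49/146
merge 27/146 + 14/73 → 55/146
merge 21/73 + 49/146 → 91/146
merge 55/146 + 91/146 → 1
L = 49/292 + 21/73 + 49/146 + 55/146 + 91/146 + 1 = 815/292 ≈ 2.791 bits/symbol.

2.791 bits/symbol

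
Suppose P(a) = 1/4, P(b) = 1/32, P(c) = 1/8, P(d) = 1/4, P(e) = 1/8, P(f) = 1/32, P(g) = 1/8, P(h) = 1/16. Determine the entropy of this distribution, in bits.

Each probability is a power of 1/2, so log₂(1/p) is an integer.
H = Σ p·log₂(1/p) = 1/4·2 + 1/32·5 + 1/8·3 + 1/4·2 + 1/8·3 + 1/32·5 + 1/8·3 + 1/16·4 = 2.6875 bits.

2.6875 bits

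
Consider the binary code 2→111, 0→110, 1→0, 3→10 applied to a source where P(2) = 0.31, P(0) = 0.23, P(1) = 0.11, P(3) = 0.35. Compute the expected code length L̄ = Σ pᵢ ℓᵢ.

2.43 bits/symbol

L̄ = Σ pᵢ·ℓᵢ = 0.31·3 + 0.23·3 + 0.11·1 + 0.35·2 = 2.43 bits/symbol.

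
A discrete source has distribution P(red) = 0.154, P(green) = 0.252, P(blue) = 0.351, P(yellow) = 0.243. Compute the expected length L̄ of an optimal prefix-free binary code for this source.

Repeatedly combine the two least-probable nodes; the expected code length is the sum of the merged weights.
merge 77/500 + 243/1000 → 397/1000
merge 63/250 + 351/1000 → 603/1000
merge 397/1000 + 603/1000 → 1
L = 397/1000 + 603/1000 + 1 = 2 bits/symbol.

2 bits/symbol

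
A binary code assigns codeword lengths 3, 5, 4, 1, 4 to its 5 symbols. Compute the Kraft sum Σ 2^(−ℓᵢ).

0.78125

With common denominator 2^5 = 32: Σ 2^(−ℓᵢ) = 4/32 + 1/32 + 2/32 + 16/32 + 2/32 = 25/32 = 0.78125.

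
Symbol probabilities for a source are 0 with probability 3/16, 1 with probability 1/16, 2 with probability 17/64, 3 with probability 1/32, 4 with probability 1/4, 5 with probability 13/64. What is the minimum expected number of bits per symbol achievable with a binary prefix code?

Repeatedly combine the two least-probable nodes; the expected code length is the sum of the merged weights.
merge 1/32 + 1/16 → 3/32
merge 3/32 + 3/16 → 9/32
merge 13/64 + 1/4 → 29/64
merge 17/64 + 9/32 → 35/64
merge 29/64 + 35/64 → 1
L = 3/32 + 9/32 + 29/64 + 35/64 + 1 = 19/8 = 2.375 bits/symbol.

2.375 bits/symbol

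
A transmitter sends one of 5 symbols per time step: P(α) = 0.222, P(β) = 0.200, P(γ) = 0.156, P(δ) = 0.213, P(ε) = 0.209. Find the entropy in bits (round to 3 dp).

2.312 bits

H = −Σ pᵢ log₂ pᵢ.
−0.222·log₂(0.222) = 0.4820
−0.200·log₂(0.200) = 0.4644
−0.156·log₂(0.156) = 0.4181
−0.213·log₂(0.213) = 0.4752
−0.209·log₂(0.209) = 0.4720
Sum ≈ 2.3118 → 2.312 bits.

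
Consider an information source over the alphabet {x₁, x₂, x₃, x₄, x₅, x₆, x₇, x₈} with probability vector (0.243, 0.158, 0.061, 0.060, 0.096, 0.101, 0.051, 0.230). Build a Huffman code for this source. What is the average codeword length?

Repeatedly combine the two least-probable nodes; the expected code length is the sum of the merged weights.
merge 51/1000 + 3/50 → 111/1000
merge 61/1000 + 12/125 → 157/1000
merge 101/1000 + 111/1000 → 53/250
merge 157/1000 + 79/500 → 63/200
merge 53/250 + 23/100 → 221/500
merge 243/1000 + 63/200 → 279/500
merge 221/500 + 279/500 → 1
L = 111/1000 + 157/1000 + 53/250 + 63/200 + 221/500 + 279/500 + 1 = 559/200 = 2.795 bits/symbol.

2.795 bits/symbol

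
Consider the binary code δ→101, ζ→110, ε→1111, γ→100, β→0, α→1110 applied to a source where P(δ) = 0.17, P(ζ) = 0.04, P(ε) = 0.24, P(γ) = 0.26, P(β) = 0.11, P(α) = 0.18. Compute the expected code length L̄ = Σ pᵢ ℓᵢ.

L̄ = Σ pᵢ·ℓᵢ = 0.17·3 + 0.04·3 + 0.24·4 + 0.26·3 + 0.11·1 + 0.18·4 = 3.2 bits/symbol.

3.2 bits/symbol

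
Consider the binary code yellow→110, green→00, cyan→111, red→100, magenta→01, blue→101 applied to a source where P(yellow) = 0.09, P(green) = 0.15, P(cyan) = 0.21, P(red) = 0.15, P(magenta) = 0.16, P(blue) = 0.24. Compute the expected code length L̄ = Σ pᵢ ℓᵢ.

L̄ = Σ pᵢ·ℓᵢ = 0.09·3 + 0.15·2 + 0.21·3 + 0.15·3 + 0.16·2 + 0.24·3 = 2.69 bits/symbol.

2.69 bits/symbol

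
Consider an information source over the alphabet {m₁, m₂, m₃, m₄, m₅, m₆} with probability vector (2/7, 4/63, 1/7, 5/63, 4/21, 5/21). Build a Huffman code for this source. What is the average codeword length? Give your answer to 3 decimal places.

Repeatedly combine the two least-probable nodes; the expected code length is the sum of the merged weights.
merge 4/63 + 5/63 → 1/7
merge 1/7 + 1/7 → 2/7
merge 4/21 + 5/21 → 3/7
merge 2/7 + 2/7 → 4/7
merge 3/7 + 4/7 → 1
L = 1/7 + 2/7 + 3/7 + 4/7 + 1 = 17/7 ≈ 2.429 bits/symbol.

2.429 bits/symbol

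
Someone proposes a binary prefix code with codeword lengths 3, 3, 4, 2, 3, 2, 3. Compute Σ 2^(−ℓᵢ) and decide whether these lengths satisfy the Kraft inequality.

1.0625; no

With common denominator 2^4 = 16: Σ 2^(−ℓᵢ) = 2/16 + 2/16 + 1/16 + 4/16 + 2/16 + 4/16 + 2/16 = 17/16 = 1.0625.
Kraft's inequality requires Σ ≤ 1; here Σ = 1.0625 > 1, so no such prefix code exists.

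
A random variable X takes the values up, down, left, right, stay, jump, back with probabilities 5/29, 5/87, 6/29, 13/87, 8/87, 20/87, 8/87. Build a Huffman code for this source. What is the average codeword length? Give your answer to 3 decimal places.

Repeatedly combine the two least-probable nodes; the expected code length is the sum of the merged weights.
merge 5/87 + 8/87 → 13/87
merge 8/87 + 13/87 → 7/29
merge 13/87 + 5/29 → 28/87
merge 6/29 + 20/87 → 38/87
merge 7/29 + 28/87 → 49/87
merge 38/87 + 49/87 → 1
L = 13/87 + 7/29 + 28/87 + 38/87 + 49/87 + 1 = 236/87 ≈ 2.713 bits/symbol.

2.713 bits/symbol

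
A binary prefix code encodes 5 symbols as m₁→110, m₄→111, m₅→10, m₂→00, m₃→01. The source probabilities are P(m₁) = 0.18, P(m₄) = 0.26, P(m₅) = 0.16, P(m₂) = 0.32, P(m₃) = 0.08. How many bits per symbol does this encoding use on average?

L̄ = Σ pᵢ·ℓᵢ = 0.18·3 + 0.26·3 + 0.16·2 + 0.32·2 + 0.08·2 = 2.44 bits/symbol.

2.44 bits/symbol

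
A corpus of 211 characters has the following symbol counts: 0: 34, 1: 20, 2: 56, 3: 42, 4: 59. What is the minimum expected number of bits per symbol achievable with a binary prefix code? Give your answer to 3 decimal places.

2.256 bits/symbol

Probabilities are the counts divided by 211.
Repeatedly combine the two least-probable nodes; the expected code length is the sum of the merged weights.
merge 20/211 + 34/211 → 54/211
merge 42/211 + 54/211 → 96/211
merge 56/211 + 59/211 → 115/211
merge 96/211 + 115/211 → 1
L = 54/211 + 96/211 + 115/211 + 1 = 476/211 ≈ 2.256 bits/symbol.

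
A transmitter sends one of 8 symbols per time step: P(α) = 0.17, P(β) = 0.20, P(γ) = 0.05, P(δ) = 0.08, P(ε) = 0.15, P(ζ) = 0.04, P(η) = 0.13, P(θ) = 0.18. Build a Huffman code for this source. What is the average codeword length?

2.88 bits/symbol

Repeatedly combine the two least-probable nodes; the expected code length is the sum of the merged weights.
merge 1/25 + 1/20 → 9/100
merge 2/25 + 9/100 → 17/100
merge 13/100 + 3/20 → 7/25
merge 17/100 + 17/100 → 17/50
merge 9/50 + 1/5 → 19/50
merge 7/25 + 17/50 → 31/50
merge 19/50 + 31/50 → 1
L = 9/100 + 17/100 + 7/25 + 17/50 + 19/50 + 31/50 + 1 = 72/25 = 2.88 bits/symbol.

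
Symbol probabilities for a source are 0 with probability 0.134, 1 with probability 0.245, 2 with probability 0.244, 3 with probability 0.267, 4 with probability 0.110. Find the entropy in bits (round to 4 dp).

H = −Σ pᵢ log₂ pᵢ.
−0.134·log₂(0.134) = 0.3886
−0.245·log₂(0.245) = 0.4971
−0.244·log₂(0.244) = 0.4966
−0.267·log₂(0.267) = 0.5087
−0.110·log₂(0.110) = 0.3503
Sum ≈ 2.2412 → 2.2412 bits.

2.2412 bits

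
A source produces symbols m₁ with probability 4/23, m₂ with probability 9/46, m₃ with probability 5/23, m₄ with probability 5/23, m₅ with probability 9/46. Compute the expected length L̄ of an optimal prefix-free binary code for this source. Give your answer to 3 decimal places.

Repeatedly combine the two least-probable nodes; the expected code length is the sum of the merged weights.
merge 4/23 + 9/46 → 17/46
merge 9/46 + 5/23 → 19/46
merge 5/23 + 17/46 → 27/46
merge 19/46 + 27/46 → 1
L = 17/46 + 19/46 + 27/46 + 1 = 109/46 ≈ 2.370 bits/symbol.

2.370 bits/symbol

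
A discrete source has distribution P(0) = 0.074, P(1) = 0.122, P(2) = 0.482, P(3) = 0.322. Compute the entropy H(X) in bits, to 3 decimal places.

H = −Σ pᵢ log₂ pᵢ.
−0.074·log₂(0.074) = 0.2780
−0.122·log₂(0.122) = 0.3703
−0.482·log₂(0.482) = 0.5075
−0.322·log₂(0.322) = 0.5264
Sum ≈ 1.6822 → 1.682 bits.

1.682 bits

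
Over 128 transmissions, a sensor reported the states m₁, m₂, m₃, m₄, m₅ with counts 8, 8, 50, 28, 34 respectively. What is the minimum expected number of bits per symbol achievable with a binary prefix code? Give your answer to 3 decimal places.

2.078 bits/symbol

Probabilities are the counts divided by 128.
Repeatedly combine the two least-probable nodes; the expected code length is the sum of the merged weights.
merge 1/16 + 1/16 → 1/8
merge 1/8 + 7/32 → 11/32
merge 17/64 + 11/32 → 39/64
merge 25/64 + 39/64 → 1
L = 1/8 + 11/32 + 39/64 + 1 = 133/64 ≈ 2.078 bits/symbol.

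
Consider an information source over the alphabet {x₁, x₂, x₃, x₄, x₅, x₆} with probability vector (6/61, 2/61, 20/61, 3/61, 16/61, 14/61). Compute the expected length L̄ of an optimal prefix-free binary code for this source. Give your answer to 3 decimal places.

2.262 bits/symbol

Repeatedly combine the two least-probable nodes; the expected code length is the sum of the merged weights.
merge 2/61 + 3/61 → 5/61
merge 5/61 + 6/61 → 11/61
merge 11/61 + 14/61 → 25/61
merge 16/61 + 20/61 → 36/61
merge 25/61 + 36/61 → 1
L = 5/61 + 11/61 + 25/61 + 36/61 + 1 = 138/61 ≈ 2.262 bits/symbol.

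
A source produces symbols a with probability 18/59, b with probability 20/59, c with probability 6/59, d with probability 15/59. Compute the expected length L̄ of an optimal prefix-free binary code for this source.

Repeatedly combine the two least-probable nodes; the expected code length is the sum of the merged weights.
merge 6/59 + 15/59 → 21/59
merge 18/59 + 20/59 → 38/59
merge 21/59 + 38/59 → 1
L = 21/59 + 38/59 + 1 = 2 bits/symbol.

2 bits/symbol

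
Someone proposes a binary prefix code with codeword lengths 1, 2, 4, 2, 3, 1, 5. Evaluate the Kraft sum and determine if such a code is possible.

1.71875; no

With common denominator 2^5 = 32: Σ 2^(−ℓᵢ) = 16/32 + 8/32 + 2/32 + 8/32 + 4/32 + 16/32 + 1/32 = 55/32 = 1.71875.
Kraft's inequality requires Σ ≤ 1; here Σ = 1.71875 > 1, so no such prefix code exists.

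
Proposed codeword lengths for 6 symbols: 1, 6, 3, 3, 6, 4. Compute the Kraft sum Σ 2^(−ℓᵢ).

0.84375

With common denominator 2^6 = 64: Σ 2^(−ℓᵢ) = 32/64 + 1/64 + 8/64 + 8/64 + 1/64 + 4/64 = 54/64 = 0.84375.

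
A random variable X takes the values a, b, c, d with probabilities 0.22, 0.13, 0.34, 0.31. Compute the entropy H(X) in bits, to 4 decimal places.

H = −Σ pᵢ log₂ pᵢ.
−0.22·log₂(0.22) = 0.4806
−0.13·log₂(0.13) = 0.3826
−0.34·log₂(0.34) = 0.5292
−0.31·log₂(0.31) = 0.5238
Sum ≈ 1.9162 → 1.9162 bits.

1.9162 bits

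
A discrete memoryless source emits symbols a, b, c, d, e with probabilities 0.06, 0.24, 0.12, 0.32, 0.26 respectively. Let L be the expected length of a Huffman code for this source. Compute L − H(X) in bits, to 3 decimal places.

Entropy H = −Σ p log₂ p ≈ 2.1361 bits.
Huffman merges: 3/50+3/25→9/50; 9/50+6/25→21/50; 13/50+8/25→29/50; 21/50+29/50→1. L = 109/50 ≈ 2.1800.
L − H = 2.1800 − 2.1361 = 0.044 bits.

0.044 bits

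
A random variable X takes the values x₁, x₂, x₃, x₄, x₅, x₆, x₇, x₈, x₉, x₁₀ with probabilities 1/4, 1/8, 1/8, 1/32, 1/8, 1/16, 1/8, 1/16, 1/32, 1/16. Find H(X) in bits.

Each probability is a power of 1/2, so log₂(1/p) is an integer.
H = Σ p·log₂(1/p) = 1/4·2 + 1/8·3 + 1/8·3 + 1/32·5 + 1/8·3 + 1/16·4 + 1/8·3 + 1/16·4 + 1/32·5 + 1/16·4 = 3.0625 bits.

3.0625 bits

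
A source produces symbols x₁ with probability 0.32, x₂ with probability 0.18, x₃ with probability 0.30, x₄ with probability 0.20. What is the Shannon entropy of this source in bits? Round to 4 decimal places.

1.9568 bits

H = −Σ pᵢ log₂ pᵢ.
−0.32·log₂(0.32) = 0.5260
−0.18·log₂(0.18) = 0.4453
−0.30·log₂(0.30) = 0.5211
−0.20·log₂(0.20) = 0.4644
Sum ≈ 1.9568 → 1.9568 bits.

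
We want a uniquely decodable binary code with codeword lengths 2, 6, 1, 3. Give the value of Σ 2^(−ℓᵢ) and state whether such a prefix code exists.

With common denominator 2^6 = 64: Σ 2^(−ℓᵢ) = 16/64 + 1/64 + 32/64 + 8/64 = 57/64 = 0.890625.
Kraft's inequality requires Σ ≤ 1; here Σ = 0.890625 ≤ 1, so such a prefix code exists.

0.890625; yes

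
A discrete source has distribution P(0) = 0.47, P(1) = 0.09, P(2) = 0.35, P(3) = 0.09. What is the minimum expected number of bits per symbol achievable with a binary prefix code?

1.71 bits/symbol

Repeatedly combine the two least-probable nodes; the expected code length is the sum of the merged weights.
merge 9/100 + 9/100 → 9/50
merge 9/50 + 7/20 → 53/100
merge 47/100 + 53/100 → 1
L = 9/50 + 53/100 + 1 = 171/100 = 1.71 bits/symbol.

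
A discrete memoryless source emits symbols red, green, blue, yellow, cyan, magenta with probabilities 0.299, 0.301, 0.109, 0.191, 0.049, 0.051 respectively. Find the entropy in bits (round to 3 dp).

H = −Σ pᵢ log₂ pᵢ.
−0.299·log₂(0.299) = 0.5208
−0.301·log₂(0.301) = 0.5214
−0.109·log₂(0.109) = 0.3485
−0.191·log₂(0.191) = 0.4562
−0.049·log₂(0.049) = 0.2132
−0.051·log₂(0.051) = 0.2190
Sum ≈ 2.2791 → 2.279 bits.

2.279 bits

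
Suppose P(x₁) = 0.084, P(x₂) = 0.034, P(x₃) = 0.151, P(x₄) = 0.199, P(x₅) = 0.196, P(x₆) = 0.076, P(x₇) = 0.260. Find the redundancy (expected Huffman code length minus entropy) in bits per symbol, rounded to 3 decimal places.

0.059 bits

Entropy H = −Σ p log₂ p ≈ 2.5900 bits.
Huffman merges: 17/500+19/250→11/100; 21/250+11/100→97/500; 151/1000+97/500→69/200; 49/250+199/1000→79/200; 13/50+69/200→121/200; 79/200+121/200→1. L = 2649/1000 ≈ 2.6490.
L − H = 2.6490 − 2.5900 = 0.059 bits.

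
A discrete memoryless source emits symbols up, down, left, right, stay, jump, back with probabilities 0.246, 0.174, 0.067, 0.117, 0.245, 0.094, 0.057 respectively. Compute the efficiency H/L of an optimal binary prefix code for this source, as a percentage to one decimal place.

99.3%

Entropy H = −Σ p log₂ p ≈ 2.6135 bits.
Huffman merges: 57/1000+67/1000→31/250; 47/500+117/1000→211/1000; 31/250+87/500→149/500; 211/1000+49/200→57/125; 123/500+149/500→68/125; 57/125+68/125→1. L = 2633/1000 ≈ 2.6330.
Efficiency = H/L = 2.6135/2.6330 = 99.3%.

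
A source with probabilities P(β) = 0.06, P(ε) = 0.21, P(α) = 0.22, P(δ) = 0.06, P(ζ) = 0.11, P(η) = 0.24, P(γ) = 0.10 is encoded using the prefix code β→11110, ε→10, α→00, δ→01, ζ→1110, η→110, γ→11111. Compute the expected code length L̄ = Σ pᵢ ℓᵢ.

2.94 bits/symbol

L̄ = Σ pᵢ·ℓᵢ = 0.06·5 + 0.21·2 + 0.22·2 + 0.06·2 + 0.11·4 + 0.24·3 + 0.10·5 = 2.94 bits/symbol.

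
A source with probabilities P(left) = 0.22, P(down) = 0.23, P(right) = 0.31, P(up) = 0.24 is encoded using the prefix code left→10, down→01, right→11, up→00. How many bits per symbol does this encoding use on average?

L̄ = Σ pᵢ·ℓᵢ = 0.22·2 + 0.23·2 + 0.31·2 + 0.24·2 = 2 bits/symbol.

2 bits/symbol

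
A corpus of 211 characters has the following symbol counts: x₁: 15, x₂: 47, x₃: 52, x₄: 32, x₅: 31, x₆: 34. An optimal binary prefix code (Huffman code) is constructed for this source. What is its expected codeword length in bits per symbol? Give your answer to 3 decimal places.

Probabilities are the counts divided by 211.
Repeatedly combine the two least-probable nodes; the expected code length is the sum of the merged weights.
merge 15/211 + 31/211 → 46/211
merge 32/211 + 34/211 → 66/211
merge 46/211 + 47/211 → 93/211
merge 52/211 + 66/211 → 118/211
merge 93/211 + 118/211 → 1
L = 46/211 + 66/211 + 93/211 + 118/211 + 1 = 534/211 ≈ 2.531 bits/symbol.

2.531 bits/symbol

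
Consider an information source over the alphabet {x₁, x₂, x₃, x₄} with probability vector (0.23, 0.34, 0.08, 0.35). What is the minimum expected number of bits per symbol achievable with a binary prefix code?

1.96 bits/symbol

Repeatedly combine the two least-probable nodes; the expected code length is the sum of the merged weights.
merge 2/25 + 23/100 → 31/100
merge 31/100 + 17/50 → 13/20
merge 7/20 + 13/20 → 1
L = 31/100 + 13/20 + 1 = 49/25 = 1.96 bits/symbol.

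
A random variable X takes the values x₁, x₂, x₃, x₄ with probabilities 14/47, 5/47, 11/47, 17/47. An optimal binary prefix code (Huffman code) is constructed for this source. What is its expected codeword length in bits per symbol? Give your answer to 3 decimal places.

1.979 bits/symbol

Repeatedly combine the two least-probable nodes; the expected code length is the sum of the merged weights.
merge 5/47 + 11/47 → 16/47
merge 14/47 + 16/47 → 30/47
merge 17/47 + 30/47 → 1
L = 16/47 + 30/47 + 1 = 93/47 ≈ 1.979 bits/symbol.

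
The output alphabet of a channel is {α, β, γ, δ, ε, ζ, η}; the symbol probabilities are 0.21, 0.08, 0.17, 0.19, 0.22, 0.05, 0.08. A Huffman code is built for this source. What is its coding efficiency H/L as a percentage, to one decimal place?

97.9%

Entropy H = −Σ p log₂ p ≈ 2.6423 bits.
Huffman merges: 1/20+2/25→13/100; 2/25+13/100→21/100; 17/100+19/100→9/25; 21/100+21/100→21/50; 11/50+9/25→29/50; 21/50+29/50→1. L = 27/10 ≈ 2.7000.
Efficiency = H/L = 2.6423/2.7000 = 97.9%.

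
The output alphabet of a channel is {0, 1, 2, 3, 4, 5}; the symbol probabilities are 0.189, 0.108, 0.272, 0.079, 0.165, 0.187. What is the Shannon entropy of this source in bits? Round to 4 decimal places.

2.4825 bits

H = −Σ pᵢ log₂ pᵢ.
−0.189·log₂(0.189) = 0.4543
−0.108·log₂(0.108) = 0.3468
−0.272·log₂(0.272) = 0.5109
−0.079·log₂(0.079) = 0.2893
−0.165·log₂(0.165) = 0.4289
−0.187·log₂(0.187) = 0.4523
Sum ≈ 2.4825 → 2.4825 bits.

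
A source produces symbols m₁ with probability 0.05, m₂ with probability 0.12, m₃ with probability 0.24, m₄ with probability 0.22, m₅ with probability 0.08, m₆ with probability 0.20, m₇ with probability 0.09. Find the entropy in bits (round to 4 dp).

H = −Σ pᵢ log₂ pᵢ.
−0.05·log₂(0.05) = 0.2161
−0.12·log₂(0.12) = 0.3671
−0.24·log₂(0.24) = 0.4941
−0.22·log₂(0.22) = 0.4806
−0.08·log₂(0.08) = 0.2915
−0.20·log₂(0.20) = 0.4644
−0.09·log₂(0.09) = 0.3127
Sum ≈ 2.6264 → 2.6264 bits.

2.6264 bits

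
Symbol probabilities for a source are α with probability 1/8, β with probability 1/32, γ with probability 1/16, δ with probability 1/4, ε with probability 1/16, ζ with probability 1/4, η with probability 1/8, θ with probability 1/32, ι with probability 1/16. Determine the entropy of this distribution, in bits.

Each probability is a power of 1/2, so log₂(1/p) is an integer.
H = Σ p·log₂(1/p) = 1/8·3 + 1/32·5 + 1/16·4 + 1/4·2 + 1/16·4 + 1/4·2 + 1/8·3 + 1/32·5 + 1/16·4 = 2.8125 bits.

2.8125 bits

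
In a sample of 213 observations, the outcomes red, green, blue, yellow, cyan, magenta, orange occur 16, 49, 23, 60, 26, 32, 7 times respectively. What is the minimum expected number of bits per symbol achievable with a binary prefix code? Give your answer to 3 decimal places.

Probabilities are the counts divided by 213.
Repeatedly combine the two least-probable nodes; the expected code length is the sum of the merged weights.
merge 7/213 + 16/213 → 23/213
merge 23/213 + 23/213 → 46/213
merge 26/213 + 32/213 → 58/213
merge 46/213 + 49/213 → 95/213
merge 58/213 + 20/71 → 118/213
merge 95/213 + 118/213 → 1
L = 23/213 + 46/213 + 58/213 + 95/213 + 118/213 + 1 = 553/213 ≈ 2.596 bits/symbol.

2.596 bits/symbol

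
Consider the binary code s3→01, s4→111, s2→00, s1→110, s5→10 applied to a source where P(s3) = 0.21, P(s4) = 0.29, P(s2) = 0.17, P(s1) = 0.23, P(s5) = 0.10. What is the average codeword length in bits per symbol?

2.52 bits/symbol

L̄ = Σ pᵢ·ℓᵢ = 0.21·2 + 0.29·3 + 0.17·2 + 0.23·3 + 0.10·2 = 2.52 bits/symbol.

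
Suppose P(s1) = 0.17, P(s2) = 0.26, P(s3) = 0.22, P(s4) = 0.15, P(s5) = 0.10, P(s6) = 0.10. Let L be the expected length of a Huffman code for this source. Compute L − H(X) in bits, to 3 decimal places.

0.025 bits

Entropy H = −Σ p log₂ p ≈ 2.4954 bits.
Huffman merges: 1/10+1/10→1/5; 3/20+17/100→8/25; 1/5+11/50→21/50; 13/50+8/25→29/50; 21/50+29/50→1. L = 63/25 ≈ 2.5200.
L − H = 2.5200 − 2.4954 = 0.025 bits.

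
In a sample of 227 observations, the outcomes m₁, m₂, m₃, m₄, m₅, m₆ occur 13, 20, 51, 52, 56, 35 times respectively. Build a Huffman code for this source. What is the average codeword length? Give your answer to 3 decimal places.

Probabilities are the counts divided by 227.
Repeatedly combine the two least-probable nodes; the expected code length is the sum of the merged weights.
merge 13/227 + 20/227 → 33/227
merge 33/227 + 35/227 → 68/227
merge 51/227 + 52/227 → 103/227
merge 56/227 + 68/227 → 124/227
merge 103/227 + 124/227 → 1
L = 33/227 + 68/227 + 103/227 + 124/227 + 1 = 555/227 ≈ 2.445 bits/symbol.

2.445 bits/symbol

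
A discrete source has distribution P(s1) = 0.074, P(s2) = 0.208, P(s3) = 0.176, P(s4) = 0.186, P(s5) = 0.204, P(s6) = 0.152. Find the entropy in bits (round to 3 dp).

2.523 bits

H = −Σ pᵢ log₂ pᵢ.
−0.074·log₂(0.074) = 0.2780
−0.208·log₂(0.208) = 0.4712
−0.176·log₂(0.176) = 0.4411
−0.186·log₂(0.186) = 0.4514
−0.204·log₂(0.204) = 0.4678
−0.152·log₂(0.152) = 0.4131
Sum ≈ 2.5226 → 2.523 bits.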